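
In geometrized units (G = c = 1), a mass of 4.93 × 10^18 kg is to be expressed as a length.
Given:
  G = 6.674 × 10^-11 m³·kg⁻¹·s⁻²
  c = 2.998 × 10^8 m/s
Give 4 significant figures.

3.661 × 10^-9 m

In G = c = 1 units mass has dimensions of length; the conversion factor is G/c².
4.93 × 10^18 kg × (G/c²) = 3.661 × 10^-9 m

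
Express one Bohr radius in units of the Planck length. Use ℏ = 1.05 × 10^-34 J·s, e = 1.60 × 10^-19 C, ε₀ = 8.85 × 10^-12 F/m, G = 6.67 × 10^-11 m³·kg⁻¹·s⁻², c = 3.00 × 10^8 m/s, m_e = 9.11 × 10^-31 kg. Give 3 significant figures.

3.26 × 10^24

Bohr radius: a₀ = 4πε₀ℏ²/(m_e e²) = 5.26 × 10^-11 m
Planck length: ℓ_P = √(ℏG/c³) = 1.61 × 10^-35 m
ratio = 5.26 × 10^-11 / 1.61 × 10^-35 = 3.26 × 10^24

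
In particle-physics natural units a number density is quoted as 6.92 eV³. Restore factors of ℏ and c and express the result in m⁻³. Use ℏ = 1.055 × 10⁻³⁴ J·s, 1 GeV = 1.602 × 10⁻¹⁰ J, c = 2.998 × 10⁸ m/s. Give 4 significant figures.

8.992 × 10²⁰ m⁻³

Number density is [L]⁻³ = [E]³/(ℏc)³.
1 GeV³ → 1/(ℏc)³ × (1 GeV in J)³ = 1.299 × 10⁴⁷ m⁻³.
Convert the energy scale: 6.92 eV³ = 6.92 × 10⁻²⁷ GeV³.
Result: 6.92 × 10⁻²⁷ × 1.299 × 10⁴⁷ = 8.992 × 10²⁰ m⁻³.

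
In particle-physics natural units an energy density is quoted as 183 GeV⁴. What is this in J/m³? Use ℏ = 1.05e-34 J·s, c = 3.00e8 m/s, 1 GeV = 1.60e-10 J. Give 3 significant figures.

[E]/[L]³ = [E]⁴/(ℏc)³; restore (ℏc)⁻³.
1 GeV⁴ → 1/(ℏc)³ × (1 GeV in J)⁴ = 2.10e37 J/m³.
Result: 183 × 2.10e37 = 3.84e39 J/m³.

3.84e39 J/m³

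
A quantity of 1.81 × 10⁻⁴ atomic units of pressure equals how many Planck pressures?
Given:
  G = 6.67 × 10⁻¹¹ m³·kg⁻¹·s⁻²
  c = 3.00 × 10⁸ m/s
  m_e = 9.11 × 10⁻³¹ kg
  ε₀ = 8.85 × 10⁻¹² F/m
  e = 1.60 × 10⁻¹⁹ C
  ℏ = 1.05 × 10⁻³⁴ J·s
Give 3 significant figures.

1.16 × 10⁻¹⁰⁴

atomic unit of pressure: P_au = E_h/a₀³ = m_e⁴e¹⁰/((4πε₀)⁵ℏ⁸) = 3.01 × 10¹³ Pa
Planck pressure: p_P = c⁷/(ℏG²) = 4.68 × 10¹¹³ Pa
1.81 × 10⁻⁴ × 3.01 × 10¹³ / 4.68 × 10¹¹³ = 1.16 × 10⁻¹⁰⁴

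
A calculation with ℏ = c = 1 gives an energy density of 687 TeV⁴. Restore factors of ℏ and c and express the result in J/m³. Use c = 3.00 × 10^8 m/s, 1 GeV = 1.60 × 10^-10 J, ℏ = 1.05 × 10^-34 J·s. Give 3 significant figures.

1.44 × 10^52 J/m³

[E]/[L]³ = [E]⁴/(ℏc)³; restore (ℏc)⁻³.
1 GeV⁴ → 1/(ℏc)³ × (1 GeV in J)⁴ = 2.10 × 10^37 J/m³.
Convert the energy scale: 687 TeV⁴ = 6.87 × 10^14 GeV⁴.
Result: 6.87 × 10^14 × 2.10 × 10^37 = 1.44 × 10^52 J/m³.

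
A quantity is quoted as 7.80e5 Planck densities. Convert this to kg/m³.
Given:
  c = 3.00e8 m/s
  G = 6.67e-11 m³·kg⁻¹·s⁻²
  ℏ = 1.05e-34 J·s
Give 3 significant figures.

4.06e102 kg/m³

One Planck density: ρ_P = c⁵/(ℏG²) = 5.20e96 kg/m³.
7.80e5 × 5.20e96 kg/m³ = 4.06e102 kg/m³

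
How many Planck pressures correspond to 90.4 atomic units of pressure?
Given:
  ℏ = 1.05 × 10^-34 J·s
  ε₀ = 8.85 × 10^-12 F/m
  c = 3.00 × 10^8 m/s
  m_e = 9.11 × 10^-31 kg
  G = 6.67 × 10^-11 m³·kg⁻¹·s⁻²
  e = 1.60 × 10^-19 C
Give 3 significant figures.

5.82 × 10^-99

atomic unit of pressure: P_au = E_h/a₀³ = m_e⁴e¹⁰/((4πε₀)⁵ℏ⁸) = 3.01 × 10^13 Pa
Planck pressure: p_P = c⁷/(ℏG²) = 4.68 × 10^113 Pa
90.4 × 3.01 × 10^13 / 4.68 × 10^113 = 5.82 × 10^-99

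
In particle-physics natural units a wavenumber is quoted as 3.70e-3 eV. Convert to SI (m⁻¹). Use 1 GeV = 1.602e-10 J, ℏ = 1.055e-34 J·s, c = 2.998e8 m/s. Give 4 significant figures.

Inverse length is [E]/(ℏc).
1 GeV → 1/(ℏc) × (1 GeV in J) = 5.065e15 m⁻¹.
Convert the energy scale: 3.70e-3 eV = 3.70e-12 GeV.
Result: 3.70e-12 × 5.065e15 = 1.874e4 m⁻¹.

1.874e4 m⁻¹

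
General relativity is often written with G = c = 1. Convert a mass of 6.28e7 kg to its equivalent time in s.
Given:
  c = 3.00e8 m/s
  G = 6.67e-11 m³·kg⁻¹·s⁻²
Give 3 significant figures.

Mass → time via G/c³.
6.28e7 kg × (G/c³) = 1.55e-28 s

1.55e-28 s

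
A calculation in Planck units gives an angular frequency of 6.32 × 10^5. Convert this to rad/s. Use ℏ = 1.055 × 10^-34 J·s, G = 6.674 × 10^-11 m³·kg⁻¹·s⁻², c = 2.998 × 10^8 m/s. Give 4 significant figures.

1.172 × 10^49 rad/s

One Planck angular frequency: ω_P = √(c⁵/(ℏG)) = 1.855 × 10^43 rad/s.
6.32 × 10^5 × 1.855 × 10^43 rad/s = 1.172 × 10^49 rad/s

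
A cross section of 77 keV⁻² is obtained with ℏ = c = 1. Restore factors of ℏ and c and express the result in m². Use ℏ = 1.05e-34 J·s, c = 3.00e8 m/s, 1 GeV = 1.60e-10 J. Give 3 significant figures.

2.98e-18 m²

Area is [L]² = [E]⁻²·(ℏc)²; restore (ℏc)².
1 GeV⁻² → (ℏc)² × (1 GeV in J)⁻² = 3.88e-32 m².
Convert the energy scale: 77 keV⁻² = 7.70e13 GeV⁻².
Result: 7.70e13 × 3.88e-32 = 2.98e-18 m².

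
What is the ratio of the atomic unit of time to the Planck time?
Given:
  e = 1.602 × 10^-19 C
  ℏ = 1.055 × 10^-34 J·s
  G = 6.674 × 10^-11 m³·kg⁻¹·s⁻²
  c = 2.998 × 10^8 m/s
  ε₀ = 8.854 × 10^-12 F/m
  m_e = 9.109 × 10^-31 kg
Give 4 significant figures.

4.494 × 10^26

atomic unit of time: τ_au = (4πε₀)²ℏ³/(m_e e⁴) = 2.423 × 10^-17 s
Planck time: t_P = √(ℏG/c⁵) = 5.392 × 10^-44 s
ratio = 2.423 × 10^-17 / 5.392 × 10^-44 = 4.494 × 10^26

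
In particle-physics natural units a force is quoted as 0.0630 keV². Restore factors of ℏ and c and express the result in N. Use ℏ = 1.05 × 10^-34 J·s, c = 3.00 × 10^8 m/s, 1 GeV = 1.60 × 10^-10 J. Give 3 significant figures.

Force is [E]/[L] = [E]²/(ℏc); restore (ℏc)⁻¹.
1 GeV² → 1/(ℏc) × (1 GeV in J)² = 8.13 × 10^5 N.
Convert the energy scale: 0.0630 keV² = 6.30 × 10^-14 GeV².
Result: 6.30 × 10^-14 × 8.13 × 10^5 = 5.12 × 10^-8 N.

5.12 × 10^-8 N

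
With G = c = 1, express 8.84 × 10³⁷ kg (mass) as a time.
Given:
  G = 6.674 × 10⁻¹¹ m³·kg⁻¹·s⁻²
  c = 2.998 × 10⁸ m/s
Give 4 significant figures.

218.9 s

Mass → time via G/c³.
8.84 × 10³⁷ kg × (G/c³) = 218.9 s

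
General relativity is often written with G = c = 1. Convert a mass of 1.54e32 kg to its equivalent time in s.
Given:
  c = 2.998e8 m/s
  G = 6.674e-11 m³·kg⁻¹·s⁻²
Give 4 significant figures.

3.814e-4 s

Mass → time via G/c³.
1.54e32 kg × (G/c³) = 3.814e-4 s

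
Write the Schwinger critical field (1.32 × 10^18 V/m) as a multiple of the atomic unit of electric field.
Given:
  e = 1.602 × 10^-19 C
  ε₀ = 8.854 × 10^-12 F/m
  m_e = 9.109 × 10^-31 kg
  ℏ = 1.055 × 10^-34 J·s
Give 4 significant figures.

atomic unit of electric field: E_au = E_h/(e a₀) = m_e²e⁵/((4πε₀)³ℏ⁴) = 5.131 × 10^11 V/m.
1.32 × 10^18 / 5.131 × 10^11 = 2.573 × 10^6

2.573 × 10^6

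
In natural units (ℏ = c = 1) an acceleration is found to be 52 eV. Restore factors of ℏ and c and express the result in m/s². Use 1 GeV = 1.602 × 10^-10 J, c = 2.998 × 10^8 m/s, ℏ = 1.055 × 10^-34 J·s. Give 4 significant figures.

Acceleration is [L]/[T]² = c·[E]/ℏ.
1 GeV → c/ℏ × (1 GeV in J) = 4.552 × 10^32 m/s².
Convert the energy scale: 52 eV = 5.20 × 10^-8 GeV.
Result: 5.20 × 10^-8 × 4.552 × 10^32 = 2.367 × 10^25 m/s².

2.367 × 10^25 m/s²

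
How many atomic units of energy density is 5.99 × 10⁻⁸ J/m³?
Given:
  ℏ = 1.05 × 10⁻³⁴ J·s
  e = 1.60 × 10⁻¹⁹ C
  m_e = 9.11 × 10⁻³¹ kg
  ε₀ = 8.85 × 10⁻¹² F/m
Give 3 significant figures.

1.99 × 10⁻²¹

atomic unit of energy density: u_au = E_h/a₀³ = m_e⁴e¹⁰/((4πε₀)⁵ℏ⁸) = 3.01 × 10¹³ J/m³.
5.99 × 10⁻⁸ / 3.01 × 10¹³ = 1.99 × 10⁻²¹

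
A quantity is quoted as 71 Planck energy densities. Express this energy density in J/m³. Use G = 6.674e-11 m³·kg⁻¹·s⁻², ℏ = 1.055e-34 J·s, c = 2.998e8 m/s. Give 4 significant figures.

3.289e115 J/m³

One Planck energy density: u_P = c⁷/(ℏG²) = 4.632e113 J/m³.
71 × 4.632e113 J/m³ = 3.289e115 J/m³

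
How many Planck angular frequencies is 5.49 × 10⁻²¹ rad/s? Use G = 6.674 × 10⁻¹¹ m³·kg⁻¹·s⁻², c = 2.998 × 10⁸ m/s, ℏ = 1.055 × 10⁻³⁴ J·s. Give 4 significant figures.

2.960 × 10⁻⁶⁴

Planck angular frequency: ω_P = √(c⁵/(ℏG)) = 1.855 × 10⁴³ rad/s.
5.49 × 10⁻²¹ / 1.855 × 10⁴³ = 2.960 × 10⁻⁶⁴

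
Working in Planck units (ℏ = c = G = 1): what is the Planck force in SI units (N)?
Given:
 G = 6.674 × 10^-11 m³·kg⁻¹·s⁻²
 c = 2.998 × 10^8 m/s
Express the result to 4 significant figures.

Dimensional analysis gives F_P = c⁴/G.
  = 8.078 × 10^33 / 6.674 × 10^-11
  = 1.210 × 10^44 N

1.210 × 10^44 N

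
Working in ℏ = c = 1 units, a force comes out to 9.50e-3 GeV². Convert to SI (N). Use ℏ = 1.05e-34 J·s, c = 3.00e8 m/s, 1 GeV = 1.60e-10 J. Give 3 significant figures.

7.72e3 N

Force is [E]/[L] = [E]²/(ℏc); restore (ℏc)⁻¹.
1 GeV² → 1/(ℏc) × (1 GeV in J)² = 8.13e5 N.
Result: 9.50e-3 × 8.13e5 = 7.72e3 N.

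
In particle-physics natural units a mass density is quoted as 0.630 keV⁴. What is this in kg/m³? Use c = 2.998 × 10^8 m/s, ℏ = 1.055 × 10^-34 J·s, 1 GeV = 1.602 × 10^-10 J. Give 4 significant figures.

Mass density is [E]/(c²[L]³) = [E]⁴/(ℏ³c⁵).
1 GeV⁴ → 1/(ℏ³c⁵) × (1 GeV in J)⁴ = 2.316 × 10^20 kg/m³.
Convert the energy scale: 0.630 keV⁴ = 6.30 × 10^-25 GeV⁴.
Result: 6.30 × 10^-25 × 2.316 × 10^20 = 1.459 × 10^-4 kg/m³.

1.459 × 10^-4 kg/m³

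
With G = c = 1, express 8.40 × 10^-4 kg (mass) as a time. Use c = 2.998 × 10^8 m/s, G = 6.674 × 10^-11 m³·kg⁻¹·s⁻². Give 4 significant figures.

2.081 × 10^-39 s

Mass → time via G/c³.
8.40 × 10^-4 kg × (G/c³) = 2.081 × 10^-39 s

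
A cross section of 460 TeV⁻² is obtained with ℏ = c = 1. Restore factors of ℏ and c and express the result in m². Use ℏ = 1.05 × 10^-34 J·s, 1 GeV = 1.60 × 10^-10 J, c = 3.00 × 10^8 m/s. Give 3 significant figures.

1.78 × 10^-35 m²

Area is [L]² = [E]⁻²·(ℏc)²; restore (ℏc)².
1 GeV⁻² → (ℏc)² × (1 GeV in J)⁻² = 3.88 × 10^-32 m².
Convert the energy scale: 460 TeV⁻² = 4.60 × 10^-4 GeV⁻².
Result: 4.60 × 10^-4 × 3.88 × 10^-32 = 1.78 × 10^-35 m².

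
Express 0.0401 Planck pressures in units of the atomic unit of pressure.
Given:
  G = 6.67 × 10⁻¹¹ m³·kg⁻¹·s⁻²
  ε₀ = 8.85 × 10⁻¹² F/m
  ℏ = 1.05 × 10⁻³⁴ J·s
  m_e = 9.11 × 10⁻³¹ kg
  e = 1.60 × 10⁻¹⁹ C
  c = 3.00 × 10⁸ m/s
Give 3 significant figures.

6.23 × 10⁹⁸

Planck pressure: p_P = c⁷/(ℏG²) = 4.68 × 10¹¹³ Pa
atomic unit of pressure: P_au = E_h/a₀³ = m_e⁴e¹⁰/((4πε₀)⁵ℏ⁸) = 3.01 × 10¹³ Pa
0.0401 × 4.68 × 10¹¹³ / 3.01 × 10¹³ = 6.23 × 10⁹⁸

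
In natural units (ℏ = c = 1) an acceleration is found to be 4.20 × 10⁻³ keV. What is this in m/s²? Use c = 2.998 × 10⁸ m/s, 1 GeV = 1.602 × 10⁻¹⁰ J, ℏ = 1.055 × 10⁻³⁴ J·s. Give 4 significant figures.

1.912 × 10²⁴ m/s²

Acceleration is [L]/[T]² = c·[E]/ℏ.
1 GeV → c/ℏ × (1 GeV in J) = 4.552 × 10³² m/s².
Convert the energy scale: 4.20 × 10⁻³ keV = 4.20 × 10⁻⁹ GeV.
Result: 4.20 × 10⁻⁹ × 4.552 × 10³² = 1.912 × 10²⁴ m/s².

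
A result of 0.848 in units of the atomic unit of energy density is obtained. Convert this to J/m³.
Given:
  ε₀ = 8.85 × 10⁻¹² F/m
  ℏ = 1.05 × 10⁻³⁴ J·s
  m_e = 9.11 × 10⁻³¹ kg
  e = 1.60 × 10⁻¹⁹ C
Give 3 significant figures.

One atomic unit of energy density: u_au = E_h/a₀³ = m_e⁴e¹⁰/((4πε₀)⁵ℏ⁸) = 3.01 × 10¹³ J/m³.
0.848 × 3.01 × 10¹³ J/m³ = 2.55 × 10¹³ J/m³

2.55 × 10¹³ J/m³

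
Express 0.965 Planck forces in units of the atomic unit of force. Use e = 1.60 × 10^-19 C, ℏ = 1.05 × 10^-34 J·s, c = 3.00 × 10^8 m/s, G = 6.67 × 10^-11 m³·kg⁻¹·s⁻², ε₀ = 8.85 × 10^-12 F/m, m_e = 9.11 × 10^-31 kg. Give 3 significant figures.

1.41 × 10^51

Planck force: F_P = c⁴/G = 1.21 × 10^44 N
atomic unit of force: F_au = E_h/a₀ = m_e²e⁶/((4πε₀)³ℏ⁴) = 8.33 × 10^-8 N
0.965 × 1.21 × 10^44 / 8.33 × 10^-8 = 1.41 × 10^51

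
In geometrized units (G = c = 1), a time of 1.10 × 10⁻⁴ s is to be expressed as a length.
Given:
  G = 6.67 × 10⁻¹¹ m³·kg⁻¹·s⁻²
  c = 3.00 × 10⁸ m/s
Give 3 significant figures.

Time → length via c.
1.10 × 10⁻⁴ s × (c) = 3.30 × 10⁴ m

3.30 × 10⁴ m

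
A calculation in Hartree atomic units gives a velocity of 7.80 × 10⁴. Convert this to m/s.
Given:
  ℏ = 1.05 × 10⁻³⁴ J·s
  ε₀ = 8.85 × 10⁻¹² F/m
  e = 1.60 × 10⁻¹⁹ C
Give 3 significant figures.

One atomic unit of velocity: v_au = e²/(4πε₀ℏ) = 2.19 × 10⁶ m/s.
7.80 × 10⁴ × 2.19 × 10⁶ m/s = 1.71 × 10¹¹ m/s

1.71 × 10¹¹ m/s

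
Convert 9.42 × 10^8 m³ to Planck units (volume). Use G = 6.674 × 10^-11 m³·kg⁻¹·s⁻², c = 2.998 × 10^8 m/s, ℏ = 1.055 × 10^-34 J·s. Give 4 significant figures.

Planck volume: V_P = (ℏG/c³)^(3/2) = 4.224 × 10^-105 m³.
9.42 × 10^8 / 4.224 × 10^-105 = 2.230 × 10^113

2.230 × 10^113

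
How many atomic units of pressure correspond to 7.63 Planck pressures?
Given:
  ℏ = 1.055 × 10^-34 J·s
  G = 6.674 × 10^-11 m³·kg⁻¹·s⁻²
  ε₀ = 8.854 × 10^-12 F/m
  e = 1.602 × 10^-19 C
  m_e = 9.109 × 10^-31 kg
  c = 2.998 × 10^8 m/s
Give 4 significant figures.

1.207 × 10^101

Planck pressure: p_P = c⁷/(ℏG²) = 4.632 × 10^113 Pa
atomic unit of pressure: P_au = E_h/a₀³ = m_e⁴e¹⁰/((4πε₀)⁵ℏ⁸) = 2.929 × 10^13 Pa
7.63 × 4.632 × 10^113 / 2.929 × 10^13 = 1.207 × 10^101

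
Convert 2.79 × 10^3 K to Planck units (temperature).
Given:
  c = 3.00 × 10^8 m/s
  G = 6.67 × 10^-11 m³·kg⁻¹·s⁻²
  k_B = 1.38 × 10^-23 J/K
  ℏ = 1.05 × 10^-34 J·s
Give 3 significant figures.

Planck temperature: T_P = √(ℏc⁵/G) / k_B = 1.42 × 10^32 K.
2.79 × 10^3 / 1.42 × 10^32 = 1.97 × 10^-29

1.97 × 10^-29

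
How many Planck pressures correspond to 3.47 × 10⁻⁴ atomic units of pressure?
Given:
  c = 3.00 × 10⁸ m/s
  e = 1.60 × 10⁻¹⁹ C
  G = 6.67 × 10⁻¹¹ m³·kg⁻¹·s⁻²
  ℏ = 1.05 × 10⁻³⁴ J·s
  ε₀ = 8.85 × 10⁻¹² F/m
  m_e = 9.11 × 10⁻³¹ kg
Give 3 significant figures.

atomic unit of pressure: P_au = E_h/a₀³ = m_e⁴e¹⁰/((4πε₀)⁵ℏ⁸) = 3.01 × 10¹³ Pa
Planck pressure: p_P = c⁷/(ℏG²) = 4.68 × 10¹¹³ Pa
3.47 × 10⁻⁴ × 3.01 × 10¹³ / 4.68 × 10¹¹³ = 2.23 × 10⁻¹⁰⁴

2.23 × 10⁻¹⁰⁴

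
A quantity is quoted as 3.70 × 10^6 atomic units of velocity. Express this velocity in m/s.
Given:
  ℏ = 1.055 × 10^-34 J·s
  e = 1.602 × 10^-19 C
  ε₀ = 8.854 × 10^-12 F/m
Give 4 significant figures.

One atomic unit of velocity: v_au = e²/(4πε₀ℏ) = 2.186 × 10^6 m/s.
3.70 × 10^6 × 2.186 × 10^6 m/s = 8.090 × 10^12 m/s

8.090 × 10^12 m/s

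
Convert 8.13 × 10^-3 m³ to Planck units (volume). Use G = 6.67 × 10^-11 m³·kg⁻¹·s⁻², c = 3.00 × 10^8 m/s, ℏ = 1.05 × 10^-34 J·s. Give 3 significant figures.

1.95 × 10^102

Planck volume: V_P = (ℏG/c³)^(3/2) = 4.18 × 10^-105 m³.
8.13 × 10^-3 / 4.18 × 10^-105 = 1.95 × 10^102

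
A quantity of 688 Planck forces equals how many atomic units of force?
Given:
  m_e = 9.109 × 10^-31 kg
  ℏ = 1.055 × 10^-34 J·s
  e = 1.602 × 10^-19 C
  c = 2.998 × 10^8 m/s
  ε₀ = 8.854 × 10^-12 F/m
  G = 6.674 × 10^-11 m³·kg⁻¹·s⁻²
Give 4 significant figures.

Planck force: F_P = c⁴/G = 1.210 × 10^44 N
atomic unit of force: F_au = E_h/a₀ = m_e²e⁶/((4πε₀)³ℏ⁴) = 8.220 × 10^-8 N
688 × 1.210 × 10^44 / 8.220 × 10^-8 = 1.013 × 10^54

1.013 × 10^54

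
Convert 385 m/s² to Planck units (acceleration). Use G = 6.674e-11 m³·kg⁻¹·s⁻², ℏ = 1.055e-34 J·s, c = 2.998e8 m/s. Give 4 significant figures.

6.924e-50

Planck acceleration: a_P = √(c⁷/(ℏG)) = 5.560e51 m/s².
385 / 5.560e51 = 6.924e-50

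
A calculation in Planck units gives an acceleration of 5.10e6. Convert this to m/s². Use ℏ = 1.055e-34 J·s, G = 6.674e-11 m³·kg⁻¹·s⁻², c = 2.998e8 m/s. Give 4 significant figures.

2.836e58 m/s²

One Planck acceleration: a_P = √(c⁷/(ℏG)) = 5.560e51 m/s².
5.10e6 × 5.560e51 m/s² = 2.836e58 m/s²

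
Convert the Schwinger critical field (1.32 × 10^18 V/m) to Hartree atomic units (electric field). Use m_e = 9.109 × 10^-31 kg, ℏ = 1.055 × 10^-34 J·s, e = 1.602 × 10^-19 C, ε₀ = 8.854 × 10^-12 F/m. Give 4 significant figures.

atomic unit of electric field: E_au = E_h/(e a₀) = m_e²e⁵/((4πε₀)³ℏ⁴) = 5.131 × 10^11 V/m.
1.32 × 10^18 / 5.131 × 10^11 = 2.573 × 10^6

2.573 × 10^6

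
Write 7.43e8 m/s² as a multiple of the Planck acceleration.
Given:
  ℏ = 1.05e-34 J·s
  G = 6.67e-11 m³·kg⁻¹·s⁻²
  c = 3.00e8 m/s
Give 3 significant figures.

Planck acceleration: a_P = √(c⁷/(ℏG)) = 5.59e51 m/s².
7.43e8 / 5.59e51 = 1.33e-43

1.33e-43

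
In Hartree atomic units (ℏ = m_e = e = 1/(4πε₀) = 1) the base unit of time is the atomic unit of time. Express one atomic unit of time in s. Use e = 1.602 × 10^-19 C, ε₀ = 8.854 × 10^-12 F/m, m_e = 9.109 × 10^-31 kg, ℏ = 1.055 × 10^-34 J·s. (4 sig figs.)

2.423 × 10^-17 s

τ_au = (4πε₀)²ℏ³/(m_e e⁴)
E_h = 4.354 × 10^-18 J
ℏ/E_h = 2.423 × 10^-17 s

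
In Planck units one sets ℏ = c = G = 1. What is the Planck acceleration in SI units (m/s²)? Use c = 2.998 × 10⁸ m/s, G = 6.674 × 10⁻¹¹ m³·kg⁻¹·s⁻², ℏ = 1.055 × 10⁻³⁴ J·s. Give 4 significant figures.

a_P = √(c⁷/(ℏG))
  = √(3.092 × 10¹⁰³)
  = 5.560 × 10⁵¹ m/s²

5.560 × 10⁵¹ m/s²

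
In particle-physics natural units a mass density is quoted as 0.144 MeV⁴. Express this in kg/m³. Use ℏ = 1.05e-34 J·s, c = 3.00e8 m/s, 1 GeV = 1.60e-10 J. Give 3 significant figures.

Mass density is [E]/(c²[L]³) = [E]⁴/(ℏ³c⁵).
1 GeV⁴ → 1/(ℏ³c⁵) × (1 GeV in J)⁴ = 2.33e20 kg/m³.
Convert the energy scale: 0.144 MeV⁴ = 1.44e-13 GeV⁴.
Result: 1.44e-13 × 2.33e20 = 3.35e7 kg/m³.

3.35e7 kg/m³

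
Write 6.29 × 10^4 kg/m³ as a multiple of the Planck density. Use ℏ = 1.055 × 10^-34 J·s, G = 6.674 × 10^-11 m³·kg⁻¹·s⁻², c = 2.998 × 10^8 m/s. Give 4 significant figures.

1.220 × 10^-92

Planck density: ρ_P = c⁵/(ℏG²) = 5.154 × 10^96 kg/m³.
6.29 × 10^4 / 5.154 × 10^96 = 1.220 × 10^-92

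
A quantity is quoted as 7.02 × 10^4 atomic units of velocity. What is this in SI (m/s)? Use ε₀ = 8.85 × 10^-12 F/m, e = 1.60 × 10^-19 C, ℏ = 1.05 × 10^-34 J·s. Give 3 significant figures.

One atomic unit of velocity: v_au = e²/(4πε₀ℏ) = 2.19 × 10^6 m/s.
7.02 × 10^4 × 2.19 × 10^6 m/s = 1.54 × 10^11 m/s

1.54 × 10^11 m/s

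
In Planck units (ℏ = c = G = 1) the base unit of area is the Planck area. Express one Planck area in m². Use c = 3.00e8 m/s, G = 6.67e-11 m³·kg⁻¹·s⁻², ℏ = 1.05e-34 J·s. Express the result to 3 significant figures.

2.59e-70 m²

A_P = ℏG/c³
  = 7.00e-45 / 2.70e25
  = 2.59e-70 m²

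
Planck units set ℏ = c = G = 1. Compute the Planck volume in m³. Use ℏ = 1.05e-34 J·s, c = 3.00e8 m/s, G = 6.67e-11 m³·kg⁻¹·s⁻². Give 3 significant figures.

4.18e-105 m³

From ℏ = c = G = 1 the volume scale is V_P = (ℏG/c³)^(3/2).
  = √(1.75e-209)
  = 4.18e-105 m³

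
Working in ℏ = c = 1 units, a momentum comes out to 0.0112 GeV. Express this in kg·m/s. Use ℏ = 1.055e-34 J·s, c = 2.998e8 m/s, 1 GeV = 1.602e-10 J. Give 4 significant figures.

5.985e-21 kg·m/s

Momentum is [E]/c; divide by c.
1 GeV → 1/c × (1 GeV in J) = 5.344e-19 kg·m/s.
Result: 0.0112 × 5.344e-19 = 5.985e-21 kg·m/s.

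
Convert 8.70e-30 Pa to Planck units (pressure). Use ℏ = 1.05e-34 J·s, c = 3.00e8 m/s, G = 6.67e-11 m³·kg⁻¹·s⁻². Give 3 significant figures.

Planck pressure: p_P = c⁷/(ℏG²) = 4.68e113 Pa.
8.70e-30 / 4.68e113 = 1.86e-143

1.86e-143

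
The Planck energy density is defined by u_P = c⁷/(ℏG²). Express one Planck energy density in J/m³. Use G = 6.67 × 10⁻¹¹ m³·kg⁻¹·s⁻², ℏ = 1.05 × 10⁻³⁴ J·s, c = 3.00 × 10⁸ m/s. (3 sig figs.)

4.68 × 10¹¹³ J/m³

u_P = c⁷/(ℏG²)
  = 2.19 × 10⁵⁹ / 4.67 × 10⁻⁵⁵
  = 4.68 × 10¹¹³ J/m³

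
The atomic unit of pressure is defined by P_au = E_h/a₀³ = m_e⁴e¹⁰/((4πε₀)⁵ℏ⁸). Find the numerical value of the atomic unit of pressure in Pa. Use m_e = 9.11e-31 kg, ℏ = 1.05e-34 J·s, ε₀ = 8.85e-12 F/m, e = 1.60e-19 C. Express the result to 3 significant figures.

3.01e13 Pa

P_au = E_h/a₀³ = m_e⁴e¹⁰/((4πε₀)⁵ℏ⁸)
E_h = 4.38e-18 J
a₀ = 5.26e-11 m
E_h/a₀³ = 3.01e13 Pa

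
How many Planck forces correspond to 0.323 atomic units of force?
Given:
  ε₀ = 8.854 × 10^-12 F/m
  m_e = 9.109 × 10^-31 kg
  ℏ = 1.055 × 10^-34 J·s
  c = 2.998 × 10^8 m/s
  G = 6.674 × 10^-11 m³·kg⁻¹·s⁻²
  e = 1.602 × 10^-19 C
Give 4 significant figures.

atomic unit of force: F_au = E_h/a₀ = m_e²e⁶/((4πε₀)³ℏ⁴) = 8.220 × 10^-8 N
Planck force: F_P = c⁴/G = 1.210 × 10^44 N
0.323 × 8.220 × 10^-8 / 1.210 × 10^44 = 2.193 × 10^-52

2.193 × 10^-52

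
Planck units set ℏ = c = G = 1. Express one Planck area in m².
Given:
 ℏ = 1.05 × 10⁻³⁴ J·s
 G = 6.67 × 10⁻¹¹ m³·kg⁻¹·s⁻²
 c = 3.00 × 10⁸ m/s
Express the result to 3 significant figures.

2.59 × 10⁻⁷⁰ m²

Dimensional analysis gives A_P = ℏG/c³.
  = 7.00 × 10⁻⁴⁵ / 2.70 × 10²⁵
  = 2.59 × 10⁻⁷⁰ m²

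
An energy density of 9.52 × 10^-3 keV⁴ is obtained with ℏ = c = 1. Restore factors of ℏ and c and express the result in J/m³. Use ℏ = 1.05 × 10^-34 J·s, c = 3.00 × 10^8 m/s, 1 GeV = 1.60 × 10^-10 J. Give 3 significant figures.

2.00 × 10^11 J/m³

[E]/[L]³ = [E]⁴/(ℏc)³; restore (ℏc)⁻³.
1 GeV⁴ → 1/(ℏc)³ × (1 GeV in J)⁴ = 2.10 × 10^37 J/m³.
Convert the energy scale: 9.52 × 10^-3 keV⁴ = 9.52 × 10^-27 GeV⁴.
Result: 9.52 × 10^-27 × 2.10 × 10^37 = 2.00 × 10^11 J/m³.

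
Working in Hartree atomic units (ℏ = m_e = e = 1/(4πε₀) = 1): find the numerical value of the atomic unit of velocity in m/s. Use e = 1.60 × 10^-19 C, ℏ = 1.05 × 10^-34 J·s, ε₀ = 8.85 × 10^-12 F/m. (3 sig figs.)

2.19 × 10^6 m/s

Dimensional analysis gives v_au = e²/(4πε₀ℏ).
  = 2.56 × 10^-38 / 1.17 × 10^-44
  = 2.19 × 10^6 m/s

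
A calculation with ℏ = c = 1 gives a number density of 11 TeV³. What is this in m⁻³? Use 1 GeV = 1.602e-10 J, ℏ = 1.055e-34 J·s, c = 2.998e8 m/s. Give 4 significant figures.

Number density is [L]⁻³ = [E]³/(ℏc)³.
1 GeV³ → 1/(ℏc)³ × (1 GeV in J)³ = 1.299e47 m⁻³.
Convert the energy scale: 11 TeV³ = 1.10e10 GeV³.
Result: 1.10e10 × 1.299e47 = 1.429e57 m⁻³.

1.429e57 m⁻³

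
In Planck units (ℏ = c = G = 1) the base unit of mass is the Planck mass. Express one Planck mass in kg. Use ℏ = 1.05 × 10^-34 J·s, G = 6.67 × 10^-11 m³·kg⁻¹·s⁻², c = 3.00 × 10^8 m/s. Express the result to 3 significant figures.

2.17 × 10^-8 kg

m_P = √(ℏc/G)
  = √(4.72 × 10^-16)
  = 2.17 × 10^-8 kg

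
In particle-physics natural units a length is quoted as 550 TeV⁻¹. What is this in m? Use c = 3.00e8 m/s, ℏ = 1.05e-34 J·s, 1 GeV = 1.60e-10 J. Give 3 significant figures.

A length is [E]⁻¹ in ℏ=c=1; restore one factor of ℏc.
1 GeV⁻¹ → ℏc × (1 GeV in J)⁻¹ = 1.97e-16 m.
Convert the energy scale: 550 TeV⁻¹ = 0.550 GeV⁻¹.
Result: 0.550 × 1.97e-16 = 1.08e-16 m.

1.08e-16 m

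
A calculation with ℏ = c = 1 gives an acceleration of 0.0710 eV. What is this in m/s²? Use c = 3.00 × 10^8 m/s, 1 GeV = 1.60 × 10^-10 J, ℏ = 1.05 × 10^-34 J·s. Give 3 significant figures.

3.25 × 10^22 m/s²

Acceleration is [L]/[T]² = c·[E]/ℏ.
1 GeV → c/ℏ × (1 GeV in J) = 4.57 × 10^32 m/s².
Convert the energy scale: 0.0710 eV = 7.10 × 10^-11 GeV.
Result: 7.10 × 10^-11 × 4.57 × 10^32 = 3.25 × 10^22 m/s².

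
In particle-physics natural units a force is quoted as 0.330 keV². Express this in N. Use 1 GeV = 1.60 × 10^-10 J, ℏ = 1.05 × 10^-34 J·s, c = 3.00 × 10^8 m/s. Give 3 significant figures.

2.68 × 10^-7 N

Force is [E]/[L] = [E]²/(ℏc); restore (ℏc)⁻¹.
1 GeV² → 1/(ℏc) × (1 GeV in J)² = 8.13 × 10^5 N.
Convert the energy scale: 0.330 keV² = 3.30 × 10^-13 GeV².
Result: 3.30 × 10^-13 × 8.13 × 10^5 = 2.68 × 10^-7 N.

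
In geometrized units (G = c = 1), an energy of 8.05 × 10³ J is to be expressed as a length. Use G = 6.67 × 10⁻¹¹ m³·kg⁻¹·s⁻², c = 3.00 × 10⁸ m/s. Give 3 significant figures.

Energy → length via G/c⁴.
8.05 × 10³ J × (G/c⁴) = 6.63 × 10⁻⁴¹ m

6.63 × 10⁻⁴¹ m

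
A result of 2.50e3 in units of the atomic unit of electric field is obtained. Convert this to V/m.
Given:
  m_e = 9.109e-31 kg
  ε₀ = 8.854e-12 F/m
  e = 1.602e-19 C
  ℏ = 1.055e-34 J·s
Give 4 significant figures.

One atomic unit of electric field: E_au = E_h/(e a₀) = m_e²e⁵/((4πε₀)³ℏ⁴) = 5.131e11 V/m.
2.50e3 × 5.131e11 V/m = 1.283e15 V/m

1.283e15 V/m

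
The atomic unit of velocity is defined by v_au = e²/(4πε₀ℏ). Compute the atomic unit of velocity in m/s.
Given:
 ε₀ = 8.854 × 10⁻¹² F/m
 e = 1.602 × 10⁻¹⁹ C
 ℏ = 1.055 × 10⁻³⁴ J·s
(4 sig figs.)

2.186 × 10⁶ m/s

v_au = e²/(4πε₀ℏ)
  = 2.566 × 10⁻³⁸ / 1.174 × 10⁻⁴⁴
  = 2.186 × 10⁶ m/s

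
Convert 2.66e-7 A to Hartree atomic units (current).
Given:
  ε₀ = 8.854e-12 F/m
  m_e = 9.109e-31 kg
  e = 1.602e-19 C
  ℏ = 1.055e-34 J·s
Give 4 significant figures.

atomic unit of electric current: I_au = e E_h/ℏ = m_e e⁵/((4πε₀)²ℏ³) = 6.612e-3 A.
2.66e-7 / 6.612e-3 = 4.023e-5

4.023e-5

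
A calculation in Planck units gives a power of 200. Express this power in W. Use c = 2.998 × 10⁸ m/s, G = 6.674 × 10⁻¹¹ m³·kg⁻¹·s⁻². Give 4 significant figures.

7.258 × 10⁵⁴ W

One Planck power: P_P = c⁵/G = 3.629 × 10⁵² W.
200 × 3.629 × 10⁵² W = 7.258 × 10⁵⁴ W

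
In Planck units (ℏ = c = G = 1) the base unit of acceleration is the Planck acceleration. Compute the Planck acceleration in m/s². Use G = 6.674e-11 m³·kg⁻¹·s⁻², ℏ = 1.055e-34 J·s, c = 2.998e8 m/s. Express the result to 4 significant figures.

5.560e51 m/s²

a_P = √(c⁷/(ℏG))
  = √(3.092e103)
  = 5.560e51 m/s²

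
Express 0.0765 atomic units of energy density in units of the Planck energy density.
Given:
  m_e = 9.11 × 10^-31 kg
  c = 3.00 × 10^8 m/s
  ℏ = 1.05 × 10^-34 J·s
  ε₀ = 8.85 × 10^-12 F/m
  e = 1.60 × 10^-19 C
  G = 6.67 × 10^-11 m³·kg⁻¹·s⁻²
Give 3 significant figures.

atomic unit of energy density: u_au = E_h/a₀³ = m_e⁴e¹⁰/((4πε₀)⁵ℏ⁸) = 3.01 × 10^13 J/m³
Planck energy density: u_P = c⁷/(ℏG²) = 4.68 × 10^113 J/m³
0.0765 × 3.01 × 10^13 / 4.68 × 10^113 = 4.92 × 10^-102

4.92 × 10^-102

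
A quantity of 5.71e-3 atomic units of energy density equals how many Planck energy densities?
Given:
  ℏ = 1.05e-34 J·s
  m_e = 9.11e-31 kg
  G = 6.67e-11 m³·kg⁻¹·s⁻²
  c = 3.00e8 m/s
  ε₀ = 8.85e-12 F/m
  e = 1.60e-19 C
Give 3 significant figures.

3.67e-103

atomic unit of energy density: u_au = E_h/a₀³ = m_e⁴e¹⁰/((4πε₀)⁵ℏ⁸) = 3.01e13 J/m³
Planck energy density: u_P = c⁷/(ℏG²) = 4.68e113 J/m³
5.71e-3 × 3.01e13 / 4.68e113 = 3.67e-103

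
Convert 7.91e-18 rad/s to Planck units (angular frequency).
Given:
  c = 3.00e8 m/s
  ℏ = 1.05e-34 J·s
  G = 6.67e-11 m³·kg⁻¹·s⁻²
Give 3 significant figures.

Planck angular frequency: ω_P = √(c⁵/(ℏG)) = 1.86e43 rad/s.
7.91e-18 / 1.86e43 = 4.25e-61

4.25e-61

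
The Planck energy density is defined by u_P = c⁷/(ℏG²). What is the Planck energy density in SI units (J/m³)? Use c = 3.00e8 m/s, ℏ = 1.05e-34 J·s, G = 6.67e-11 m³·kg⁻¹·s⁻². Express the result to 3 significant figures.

u_P = c⁷/(ℏG²)
  = 2.19e59 / 4.67e-55
  = 4.68e113 J/m³

4.68e113 J/m³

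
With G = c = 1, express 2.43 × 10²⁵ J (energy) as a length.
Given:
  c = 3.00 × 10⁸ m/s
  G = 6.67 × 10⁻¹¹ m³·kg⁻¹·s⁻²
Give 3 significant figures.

2.00 × 10⁻¹⁹ m

Energy → length via G/c⁴.
2.43 × 10²⁵ J × (G/c⁴) = 2.00 × 10⁻¹⁹ m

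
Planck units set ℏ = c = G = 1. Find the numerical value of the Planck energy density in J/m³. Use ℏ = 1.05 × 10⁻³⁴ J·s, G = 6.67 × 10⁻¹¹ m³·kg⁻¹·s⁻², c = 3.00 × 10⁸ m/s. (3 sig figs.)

Dimensional analysis gives u_P = c⁷/(ℏG²).
  = 2.19 × 10⁵⁹ / 4.67 × 10⁻⁵⁵
  = 4.68 × 10¹¹³ J/m³

4.68 × 10¹¹³ J/m³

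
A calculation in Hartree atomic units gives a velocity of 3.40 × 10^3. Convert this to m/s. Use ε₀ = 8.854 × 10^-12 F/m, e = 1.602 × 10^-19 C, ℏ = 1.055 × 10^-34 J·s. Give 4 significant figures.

7.434 × 10^9 m/s

One atomic unit of velocity: v_au = e²/(4πε₀ℏ) = 2.186 × 10^6 m/s.
3.40 × 10^3 × 2.186 × 10^6 m/s = 7.434 × 10^9 m/s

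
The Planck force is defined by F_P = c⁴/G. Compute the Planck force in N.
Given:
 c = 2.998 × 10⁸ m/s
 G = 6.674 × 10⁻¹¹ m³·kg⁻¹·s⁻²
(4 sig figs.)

1.210 × 10⁴⁴ N

F_P = c⁴/G
  = 8.078 × 10³³ / 6.674 × 10⁻¹¹
  = 1.210 × 10⁴⁴ N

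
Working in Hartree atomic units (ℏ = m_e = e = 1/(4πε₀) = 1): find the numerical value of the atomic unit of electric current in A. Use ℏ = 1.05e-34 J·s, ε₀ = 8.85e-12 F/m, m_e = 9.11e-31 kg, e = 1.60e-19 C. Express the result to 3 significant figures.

6.67e-3 A

Dimensional analysis gives I_au = e E_h/ℏ = m_e e⁵/((4πε₀)²ℏ³).
E_h = 4.38e-18 J
e·E_h/ℏ = 6.67e-3 A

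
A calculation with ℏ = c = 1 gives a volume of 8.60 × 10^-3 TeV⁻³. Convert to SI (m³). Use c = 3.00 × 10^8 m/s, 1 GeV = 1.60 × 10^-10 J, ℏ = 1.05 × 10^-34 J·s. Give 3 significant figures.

Volume is [L]³ = [E]⁻³·(ℏc)³.
1 GeV⁻³ → (ℏc)³ × (1 GeV in J)⁻³ = 7.63 × 10^-48 m³.
Convert the energy scale: 8.60 × 10^-3 TeV⁻³ = 8.60 × 10^-12 GeV⁻³.
Result: 8.60 × 10^-12 × 7.63 × 10^-48 = 6.56 × 10^-59 m³.

6.56 × 10^-59 m³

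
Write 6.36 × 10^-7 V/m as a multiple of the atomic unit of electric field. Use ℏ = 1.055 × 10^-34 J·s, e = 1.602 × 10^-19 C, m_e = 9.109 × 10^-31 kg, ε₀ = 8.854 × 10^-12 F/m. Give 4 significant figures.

1.240 × 10^-18

atomic unit of electric field: E_au = E_h/(e a₀) = m_e²e⁵/((4πε₀)³ℏ⁴) = 5.131 × 10^11 V/m.
6.36 × 10^-7 / 5.131 × 10^11 = 1.240 × 10^-18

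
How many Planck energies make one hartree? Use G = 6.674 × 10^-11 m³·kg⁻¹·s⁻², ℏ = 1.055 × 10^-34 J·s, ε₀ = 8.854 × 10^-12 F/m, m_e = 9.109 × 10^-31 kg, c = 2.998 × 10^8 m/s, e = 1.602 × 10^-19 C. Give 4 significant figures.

2.225 × 10^-27

hartree: E_h = m_e e⁴/(4πε₀ℏ)² = 4.354 × 10^-18 J
Planck energy: E_P = √(ℏc⁵/G) = 1.957 × 10^9 J
ratio = 4.354 × 10^-18 / 1.957 × 10^9 = 2.225 × 10^-27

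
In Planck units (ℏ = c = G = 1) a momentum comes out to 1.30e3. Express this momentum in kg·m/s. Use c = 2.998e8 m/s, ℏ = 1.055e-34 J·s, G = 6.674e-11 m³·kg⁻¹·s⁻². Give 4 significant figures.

8.484e3 kg·m/s

One Planck momentum: p_P = √(ℏc³/G) = 6.527 kg·m/s.
1.30e3 × 6.527 kg·m/s = 8.484e3 kg·m/s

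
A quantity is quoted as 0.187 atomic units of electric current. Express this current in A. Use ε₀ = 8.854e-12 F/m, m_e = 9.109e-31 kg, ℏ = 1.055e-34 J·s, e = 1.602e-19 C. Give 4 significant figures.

1.236e-3 A

One atomic unit of electric current: I_au = e E_h/ℏ = m_e e⁵/((4πε₀)²ℏ³) = 6.612e-3 A.
0.187 × 6.612e-3 A = 1.236e-3 A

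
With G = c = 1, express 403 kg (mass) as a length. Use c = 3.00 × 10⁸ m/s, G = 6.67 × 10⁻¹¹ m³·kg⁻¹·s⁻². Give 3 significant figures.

2.99 × 10⁻²⁵ m

In G = c = 1 units mass has dimensions of length; the conversion factor is G/c².
403 kg × (G/c²) = 2.99 × 10⁻²⁵ m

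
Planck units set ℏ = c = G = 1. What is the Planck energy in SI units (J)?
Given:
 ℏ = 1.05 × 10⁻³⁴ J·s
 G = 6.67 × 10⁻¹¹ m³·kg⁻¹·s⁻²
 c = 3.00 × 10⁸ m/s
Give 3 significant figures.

1.96 × 10⁹ J

The unique combination of the constants set to 1 with dimensions of energy is E_P = √(ℏc⁵/G).
  = √(3.83 × 10¹⁸)
  = 1.96 × 10⁹ J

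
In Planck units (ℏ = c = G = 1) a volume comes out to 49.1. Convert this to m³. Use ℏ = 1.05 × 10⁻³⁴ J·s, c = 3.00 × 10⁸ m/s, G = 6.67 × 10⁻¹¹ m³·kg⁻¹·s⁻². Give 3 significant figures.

One Planck volume: V_P = (ℏG/c³)^(3/2) = 4.18 × 10⁻¹⁰⁵ m³.
49.1 × 4.18 × 10⁻¹⁰⁵ m³ = 2.05 × 10⁻¹⁰³ m³

2.05 × 10⁻¹⁰³ m³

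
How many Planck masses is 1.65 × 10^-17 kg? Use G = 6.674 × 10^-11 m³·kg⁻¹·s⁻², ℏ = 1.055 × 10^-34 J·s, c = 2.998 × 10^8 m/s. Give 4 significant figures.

Planck mass: m_P = √(ℏc/G) = 2.177 × 10^-8 kg.
1.65 × 10^-17 / 2.177 × 10^-8 = 7.579 × 10^-10

7.579 × 10^-10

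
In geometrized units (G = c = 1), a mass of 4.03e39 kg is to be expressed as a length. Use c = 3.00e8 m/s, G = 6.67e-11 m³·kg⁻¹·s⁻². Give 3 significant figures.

2.99e12 m

In G = c = 1 units mass has dimensions of length; the conversion factor is G/c².
4.03e39 kg × (G/c²) = 2.99e12 m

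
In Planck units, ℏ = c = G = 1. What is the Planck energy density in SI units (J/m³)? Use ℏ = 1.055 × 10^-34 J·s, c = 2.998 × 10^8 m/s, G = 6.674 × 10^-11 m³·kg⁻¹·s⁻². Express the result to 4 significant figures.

The unique combination of the constants set to 1 with dimensions of energy density is u_P = c⁷/(ℏG²).
  = 2.177 × 10^59 / 4.699 × 10^-55
  = 4.632 × 10^113 J/m³

4.632 × 10^113 J/m³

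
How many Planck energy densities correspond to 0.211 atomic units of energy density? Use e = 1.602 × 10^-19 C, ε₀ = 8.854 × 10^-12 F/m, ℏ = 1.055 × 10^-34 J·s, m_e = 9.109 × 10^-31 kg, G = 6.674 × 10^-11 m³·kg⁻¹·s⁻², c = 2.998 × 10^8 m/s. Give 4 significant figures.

atomic unit of energy density: u_au = E_h/a₀³ = m_e⁴e¹⁰/((4πε₀)⁵ℏ⁸) = 2.929 × 10^13 J/m³
Planck energy density: u_P = c⁷/(ℏG²) = 4.632 × 10^113 J/m³
0.211 × 2.929 × 10^13 / 4.632 × 10^113 = 1.334 × 10^-101

1.334 × 10^-101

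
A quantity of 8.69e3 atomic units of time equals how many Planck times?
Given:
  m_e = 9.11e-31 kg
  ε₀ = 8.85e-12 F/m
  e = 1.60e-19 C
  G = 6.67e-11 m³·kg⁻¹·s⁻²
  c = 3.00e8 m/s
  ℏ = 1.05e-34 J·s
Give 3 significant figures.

3.88e30

atomic unit of time: τ_au = (4πε₀)²ℏ³/(m_e e⁴) = 2.40e-17 s
Planck time: t_P = √(ℏG/c⁵) = 5.37e-44 s
8.69e3 × 2.40e-17 / 5.37e-44 = 3.88e30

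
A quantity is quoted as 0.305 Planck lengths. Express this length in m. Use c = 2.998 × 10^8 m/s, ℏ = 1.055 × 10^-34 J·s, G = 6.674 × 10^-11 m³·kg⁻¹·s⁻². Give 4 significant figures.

4.930 × 10^-36 m

One Planck length: ℓ_P = √(ℏG/c³) = 1.616 × 10^-35 m.
0.305 × 1.616 × 10^-35 m = 4.930 × 10^-36 m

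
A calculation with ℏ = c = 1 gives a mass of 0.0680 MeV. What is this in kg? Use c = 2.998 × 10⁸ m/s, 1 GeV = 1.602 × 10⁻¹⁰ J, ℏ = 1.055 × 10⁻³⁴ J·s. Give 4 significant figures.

Mass is [E]/c²; divide by c².
1 GeV → 1/c² × (1 GeV in J) = 1.782 × 10⁻²⁷ kg.
Convert the energy scale: 0.0680 MeV = 6.80 × 10⁻⁵ GeV.
Result: 6.80 × 10⁻⁵ × 1.782 × 10⁻²⁷ = 1.212 × 10⁻³¹ kg.

1.212 × 10⁻³¹ kg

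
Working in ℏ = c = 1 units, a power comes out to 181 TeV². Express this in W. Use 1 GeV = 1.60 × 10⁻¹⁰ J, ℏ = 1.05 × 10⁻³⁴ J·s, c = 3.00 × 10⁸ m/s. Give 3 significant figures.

Power is [E]/[T] = [E]²/ℏ.
1 GeV² → 1/ℏ × (1 GeV in J)² = 2.44 × 10¹⁴ W.
Convert the energy scale: 181 TeV² = 1.81 × 10⁸ GeV².
Result: 1.81 × 10⁸ × 2.44 × 10¹⁴ = 4.41 × 10²² W.

4.41 × 10²² W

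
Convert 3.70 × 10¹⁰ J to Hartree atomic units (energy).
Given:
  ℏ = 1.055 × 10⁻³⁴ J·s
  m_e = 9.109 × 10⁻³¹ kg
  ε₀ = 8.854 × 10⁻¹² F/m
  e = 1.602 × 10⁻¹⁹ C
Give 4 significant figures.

8.497 × 10²⁷

hartree: E_h = m_e e⁴/(4πε₀ℏ)² = 4.354 × 10⁻¹⁸ J.
3.70 × 10¹⁰ / 4.354 × 10⁻¹⁸ = 8.497 × 10²⁷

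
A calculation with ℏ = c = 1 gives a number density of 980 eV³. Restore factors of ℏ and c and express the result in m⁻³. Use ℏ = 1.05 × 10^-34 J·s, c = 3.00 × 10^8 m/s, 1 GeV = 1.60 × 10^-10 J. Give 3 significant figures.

Number density is [L]⁻³ = [E]³/(ℏc)³.
1 GeV³ → 1/(ℏc)³ × (1 GeV in J)³ = 1.31 × 10^47 m⁻³.
Convert the energy scale: 980 eV³ = 9.80 × 10^-25 GeV³.
Result: 9.80 × 10^-25 × 1.31 × 10^47 = 1.28 × 10^23 m⁻³.

1.28 × 10^23 m⁻³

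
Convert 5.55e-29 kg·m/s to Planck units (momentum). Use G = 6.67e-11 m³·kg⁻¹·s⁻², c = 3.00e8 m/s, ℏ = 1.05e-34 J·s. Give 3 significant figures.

8.51e-30

Planck momentum: p_P = √(ℏc³/G) = 6.52 kg·m/s.
5.55e-29 / 6.52 = 8.51e-30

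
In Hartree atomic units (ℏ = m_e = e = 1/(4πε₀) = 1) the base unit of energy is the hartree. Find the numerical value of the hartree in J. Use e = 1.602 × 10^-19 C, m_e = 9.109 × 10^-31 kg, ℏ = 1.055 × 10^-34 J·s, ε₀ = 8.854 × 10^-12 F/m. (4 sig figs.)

4.354 × 10^-18 J

E_h = m_e e⁴/(4πε₀ℏ)²
  = 6.000 × 10^-106 / 1.378 × 10^-88
  = 4.354 × 10^-18 J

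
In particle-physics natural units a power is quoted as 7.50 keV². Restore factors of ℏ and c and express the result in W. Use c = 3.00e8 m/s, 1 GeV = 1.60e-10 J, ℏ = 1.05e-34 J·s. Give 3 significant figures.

1.83e3 W

Power is [E]/[T] = [E]²/ℏ.
1 GeV² → 1/ℏ × (1 GeV in J)² = 2.44e14 W.
Convert the energy scale: 7.50 keV² = 7.50e-12 GeV².
Result: 7.50e-12 × 2.44e14 = 1.83e3 W.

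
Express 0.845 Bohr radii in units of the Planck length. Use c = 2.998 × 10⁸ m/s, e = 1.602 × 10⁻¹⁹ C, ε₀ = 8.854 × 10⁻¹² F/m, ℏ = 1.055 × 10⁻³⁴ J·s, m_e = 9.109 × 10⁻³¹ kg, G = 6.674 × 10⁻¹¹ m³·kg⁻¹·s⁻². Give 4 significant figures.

Bohr radius: a₀ = 4πε₀ℏ²/(m_e e²) = 5.297 × 10⁻¹¹ m
Planck length: ℓ_P = √(ℏG/c³) = 1.616 × 10⁻³⁵ m
0.845 × 5.297 × 10⁻¹¹ / 1.616 × 10⁻³⁵ = 2.769 × 10²⁴

2.769 × 10²⁴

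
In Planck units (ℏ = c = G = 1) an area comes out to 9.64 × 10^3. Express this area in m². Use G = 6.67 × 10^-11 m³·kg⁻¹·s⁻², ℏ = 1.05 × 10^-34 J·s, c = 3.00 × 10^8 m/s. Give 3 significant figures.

One Planck area: A_P = ℏG/c³ = 2.59 × 10^-70 m².
9.64 × 10^3 × 2.59 × 10^-70 m² = 2.50 × 10^-66 m²

2.50 × 10^-66 m²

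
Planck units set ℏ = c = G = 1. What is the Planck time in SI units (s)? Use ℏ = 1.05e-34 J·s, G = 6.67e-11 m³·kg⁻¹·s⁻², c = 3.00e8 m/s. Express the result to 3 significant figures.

5.37e-44 s

The unique combination of the constants set to 1 with dimensions of time is t_P = √(ℏG/c⁵).
  = √(2.88e-87)
  = 5.37e-44 s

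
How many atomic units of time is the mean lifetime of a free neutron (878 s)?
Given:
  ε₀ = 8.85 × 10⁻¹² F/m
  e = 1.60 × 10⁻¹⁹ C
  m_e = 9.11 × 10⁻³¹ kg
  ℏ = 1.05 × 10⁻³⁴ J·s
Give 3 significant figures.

atomic unit of time: τ_au = (4πε₀)²ℏ³/(m_e e⁴) = 2.40 × 10⁻¹⁷ s.
878 / 2.40 × 10⁻¹⁷ = 3.66 × 10¹⁹

3.66 × 10¹⁹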